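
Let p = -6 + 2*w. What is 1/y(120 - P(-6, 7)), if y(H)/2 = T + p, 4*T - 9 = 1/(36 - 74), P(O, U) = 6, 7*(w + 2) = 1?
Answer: -532/7949 ≈ -0.066927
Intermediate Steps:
w = -13/7 (w = -2 + (1/7)*1 = -2 + 1/7 = -13/7 ≈ -1.8571)
T = 341/152 (T = 9/4 + 1/(4*(36 - 74)) = 9/4 + (1/4)/(-38) = 9/4 + (1/4)*(-1/38) = 9/4 - 1/152 = 341/152 ≈ 2.2434)
p = -68/7 (p = -6 + 2*(-13/7) = -6 - 26/7 = -68/7 ≈ -9.7143)
y(H) = -7949/532 (y(H) = 2*(341/152 - 68/7) = 2*(-7949/1064) = -7949/532)
1/y(120 - P(-6, 7)) = 1/(-7949/532) = -532/7949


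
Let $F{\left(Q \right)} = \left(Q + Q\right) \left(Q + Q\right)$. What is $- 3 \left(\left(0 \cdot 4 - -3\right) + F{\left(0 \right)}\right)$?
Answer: $-9$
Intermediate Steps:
$F{\left(Q \right)} = 4 Q^{2}$ ($F{\left(Q \right)} = 2 Q 2 Q = 4 Q^{2}$)
$- 3 \left(\left(0 \cdot 4 - -3\right) + F{\left(0 \right)}\right) = - 3 \left(\left(0 \cdot 4 - -3\right) + 4 \cdot 0^{2}\right) = - 3 \left(\left(0 + 3\right) + 4 \cdot 0\right) = - 3 \left(3 + 0\right) = \left(-3\right) 3 = -9$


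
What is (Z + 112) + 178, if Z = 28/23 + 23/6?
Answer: 40717/138 ≈ 295.05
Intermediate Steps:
Z = 697/138 (Z = 28*(1/23) + 23*(1/6) = 28/23 + 23/6 = 697/138 ≈ 5.0507)
(Z + 112) + 178 = (697/138 + 112) + 178 = 16153/138 + 178 = 40717/138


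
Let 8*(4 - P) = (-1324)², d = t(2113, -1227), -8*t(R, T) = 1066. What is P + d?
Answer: -877005/4 ≈ -2.1925e+5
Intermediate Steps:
t(R, T) = -533/4 (t(R, T) = -⅛*1066 = -533/4)
d = -533/4 ≈ -133.25
P = -219118 (P = 4 - ⅛*(-1324)² = 4 - ⅛*1752976 = 4 - 219122 = -219118)
P + d = -219118 - 533/4 = -877005/4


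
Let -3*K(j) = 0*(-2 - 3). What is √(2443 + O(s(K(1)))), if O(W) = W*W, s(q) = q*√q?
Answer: √2443 ≈ 49.427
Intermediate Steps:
K(j) = 0 (K(j) = -0*(-2 - 3) = -0*(-5) = -⅓*0 = 0)
s(q) = q^(3/2)
O(W) = W²
√(2443 + O(s(K(1)))) = √(2443 + (0^(3/2))²) = √(2443 + 0²) = √(2443 + 0) = √2443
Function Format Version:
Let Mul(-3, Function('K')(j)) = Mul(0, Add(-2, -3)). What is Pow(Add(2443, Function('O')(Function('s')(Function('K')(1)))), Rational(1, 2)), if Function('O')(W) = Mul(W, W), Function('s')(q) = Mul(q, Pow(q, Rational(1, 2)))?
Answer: Pow(2443, Rational(1, 2)) ≈ 49.427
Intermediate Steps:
Function('K')(j) = 0 (Function('K')(j) = Mul(Rational(-1, 3), Mul(0, Add(-2, -3))) = Mul(Rational(-1, 3), Mul(0, -5)) = Mul(Rational(-1, 3), 0) = 0)
Function('s')(q) = Pow(q, Rational(3, 2))
Function('O')(W) = Pow(W, 2)
Pow(Add(2443, Function('O')(Function('s')(Function('K')(1)))), Rational(1, 2)) = Pow(Add(2443, Pow(Pow(0, Rational(3, 2)), 2)), Rational(1, 2)) = Pow(Add(2443, Pow(0, 2)), Rational(1, 2)) = Pow(Add(2443, 0), Rational(1, 2)) = Pow(2443, Rational(1, 2))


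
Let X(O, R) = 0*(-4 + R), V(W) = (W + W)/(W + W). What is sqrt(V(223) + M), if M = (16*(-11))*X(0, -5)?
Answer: 1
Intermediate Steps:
V(W) = 1 (V(W) = (2*W)/((2*W)) = (2*W)*(1/(2*W)) = 1)
X(O, R) = 0
M = 0 (M = (16*(-11))*0 = -176*0 = 0)
sqrt(V(223) + M) = sqrt(1 + 0) = sqrt(1) = 1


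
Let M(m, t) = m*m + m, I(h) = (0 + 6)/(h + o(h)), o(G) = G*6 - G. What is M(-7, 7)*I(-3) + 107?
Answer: 93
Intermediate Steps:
o(G) = 5*G (o(G) = 6*G - G = 5*G)
I(h) = 1/h (I(h) = (0 + 6)/(h + 5*h) = 6/((6*h)) = 6*(1/(6*h)) = 1/h)
M(m, t) = m + m² (M(m, t) = m² + m = m + m²)
M(-7, 7)*I(-3) + 107 = -7*(1 - 7)/(-3) + 107 = -7*(-6)*(-⅓) + 107 = 42*(-⅓) + 107 = -14 + 107 = 93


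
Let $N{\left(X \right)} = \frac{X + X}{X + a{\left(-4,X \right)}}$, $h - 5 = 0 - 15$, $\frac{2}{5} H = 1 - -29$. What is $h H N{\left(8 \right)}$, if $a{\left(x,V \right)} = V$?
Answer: $-750$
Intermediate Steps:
$H = 75$ ($H = \frac{5 \left(1 - -29\right)}{2} = \frac{5 \left(1 + 29\right)}{2} = \frac{5}{2} \cdot 30 = 75$)
$h = -10$ ($h = 5 + \left(0 - 15\right) = 5 - 15 = -10$)
$N{\left(X \right)} = 1$ ($N{\left(X \right)} = \frac{X + X}{X + X} = \frac{2 X}{2 X} = 2 X \frac{1}{2 X} = 1$)
$h H N{\left(8 \right)} = \left(-10\right) 75 \cdot 1 = \left(-750\right) 1 = -750$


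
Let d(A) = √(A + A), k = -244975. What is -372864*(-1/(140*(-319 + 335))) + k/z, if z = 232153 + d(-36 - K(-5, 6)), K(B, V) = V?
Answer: 7609801254173/46007940055 + 11950*I*√21/1314512573 ≈ 165.4 + 4.1659e-5*I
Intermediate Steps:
d(A) = √2*√A (d(A) = √(2*A) = √2*√A)
z = 232153 + 2*I*√21 (z = 232153 + √2*√(-36 - 1*6) = 232153 + √2*√(-36 - 6) = 232153 + √2*√(-42) = 232153 + √2*(I*√42) = 232153 + 2*I*√21 ≈ 2.3215e+5 + 9.1651*I)
-372864*(-1/(140*(-319 + 335))) + k/z = -372864*(-1/(140*(-319 + 335))) - 244975/(232153 + 2*I*√21) = -372864/((-140*16)) - 244975/(232153 + 2*I*√21) = -372864/(-2240) - 244975/(232153 + 2*I*√21) = -372864*(-1/2240) - 244975/(232153 + 2*I*√21) = 5826/35 - 244975/(232153 + 2*I*√21)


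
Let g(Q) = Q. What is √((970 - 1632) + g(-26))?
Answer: 4*I*√43 ≈ 26.23*I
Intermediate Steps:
√((970 - 1632) + g(-26)) = √((970 - 1632) - 26) = √(-662 - 26) = √(-688) = 4*I*√43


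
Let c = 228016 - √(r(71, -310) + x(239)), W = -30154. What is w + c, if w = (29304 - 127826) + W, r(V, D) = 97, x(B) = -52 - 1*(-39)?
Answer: 99340 - 2*√21 ≈ 99331.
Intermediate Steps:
x(B) = -13 (x(B) = -52 + 39 = -13)
w = -128676 (w = (29304 - 127826) - 30154 = -98522 - 30154 = -128676)
c = 228016 - 2*√21 (c = 228016 - √(97 - 13) = 228016 - √84 = 228016 - 2*√21 ≈ 2.2801e+5)
w + c = -128676 + (228016 - 2*√21) = 99340 - 2*√21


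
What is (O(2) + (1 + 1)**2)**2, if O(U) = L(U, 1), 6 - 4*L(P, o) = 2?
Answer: 25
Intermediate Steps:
L(P, o) = 1 (L(P, o) = 3/2 - 1/4*2 = 3/2 - 1/2 = 1)
O(U) = 1
(O(2) + (1 + 1)**2)**2 = (1 + (1 + 1)**2)**2 = (1 + 2**2)**2 = (1 + 4)**2 = 5**2 = 25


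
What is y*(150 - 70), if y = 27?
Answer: 2160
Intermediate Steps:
y*(150 - 70) = 27*(150 - 70) = 27*80 = 2160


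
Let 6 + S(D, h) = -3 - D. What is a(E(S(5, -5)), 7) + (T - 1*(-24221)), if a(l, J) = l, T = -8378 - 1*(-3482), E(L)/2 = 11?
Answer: 19347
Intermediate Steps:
S(D, h) = -9 - D (S(D, h) = -6 + (-3 - D) = -9 - D)
E(L) = 22 (E(L) = 2*11 = 22)
T = -4896 (T = -8378 + 3482 = -4896)
a(E(S(5, -5)), 7) + (T - 1*(-24221)) = 22 + (-4896 - 1*(-24221)) = 22 + (-4896 + 24221) = 22 + 19325 = 19347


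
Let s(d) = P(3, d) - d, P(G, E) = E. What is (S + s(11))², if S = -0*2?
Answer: 0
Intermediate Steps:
S = 0 (S = -24*0 = 0)
s(d) = 0 (s(d) = d - d = 0)
(S + s(11))² = (0 + 0)² = 0² = 0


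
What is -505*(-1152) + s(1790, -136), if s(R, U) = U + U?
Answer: 581488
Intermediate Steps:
s(R, U) = 2*U
-505*(-1152) + s(1790, -136) = -505*(-1152) + 2*(-136) = 581760 - 272 = 581488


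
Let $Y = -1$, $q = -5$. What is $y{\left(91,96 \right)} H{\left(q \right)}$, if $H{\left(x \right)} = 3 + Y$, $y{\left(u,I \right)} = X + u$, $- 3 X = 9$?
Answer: $176$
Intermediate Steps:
$X = -3$ ($X = \left(- \frac{1}{3}\right) 9 = -3$)
$y{\left(u,I \right)} = -3 + u$
$H{\left(x \right)} = 2$ ($H{\left(x \right)} = 3 - 1 = 2$)
$y{\left(91,96 \right)} H{\left(q \right)} = \left(-3 + 91\right) 2 = 88 \cdot 2 = 176$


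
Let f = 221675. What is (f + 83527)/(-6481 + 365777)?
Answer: 152601/179648 ≈ 0.84944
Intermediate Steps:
(f + 83527)/(-6481 + 365777) = (221675 + 83527)/(-6481 + 365777) = 305202/359296 = 305202*(1/359296) = 152601/179648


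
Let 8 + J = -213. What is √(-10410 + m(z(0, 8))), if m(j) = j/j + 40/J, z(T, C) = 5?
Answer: I*√508394809/221 ≈ 102.03*I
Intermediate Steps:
J = -221 (J = -8 - 213 = -221)
m(j) = 181/221 (m(j) = j/j + 40/(-221) = 1 + 40*(-1/221) = 1 - 40/221 = 181/221)
√(-10410 + m(z(0, 8))) = √(-10410 + 181/221) = √(-2300429/221) = I*√508394809/221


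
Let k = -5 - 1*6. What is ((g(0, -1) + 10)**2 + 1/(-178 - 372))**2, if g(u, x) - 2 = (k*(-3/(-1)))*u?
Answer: 6272481601/302500 ≈ 20735.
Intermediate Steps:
k = -11 (k = -5 - 6 = -11)
g(u, x) = 2 - 33*u (g(u, x) = 2 + (-(-33)/(-1))*u = 2 + (-(-33)*(-1))*u = 2 + (-11*3)*u = 2 - 33*u)
((g(0, -1) + 10)**2 + 1/(-178 - 372))**2 = (((2 - 33*0) + 10)**2 + 1/(-178 - 372))**2 = (((2 + 0) + 10)**2 + 1/(-550))**2 = ((2 + 10)**2 - 1/550)**2 = (12**2 - 1/550)**2 = (144 - 1/550)**2 = (79199/550)**2 = 6272481601/302500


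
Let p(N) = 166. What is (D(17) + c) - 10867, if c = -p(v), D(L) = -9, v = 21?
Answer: -11042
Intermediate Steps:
c = -166 (c = -1*166 = -166)
(D(17) + c) - 10867 = (-9 - 166) - 10867 = -175 - 10867 = -11042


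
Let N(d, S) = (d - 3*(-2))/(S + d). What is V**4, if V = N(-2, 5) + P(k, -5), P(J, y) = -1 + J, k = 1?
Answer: 256/81 ≈ 3.1605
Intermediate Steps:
N(d, S) = (6 + d)/(S + d) (N(d, S) = (d + 6)/(S + d) = (6 + d)/(S + d))
V = 4/3 (V = (6 - 2)/(5 - 2) + (-1 + 1) = 4/3 + 0 = 4/3 ≈ 1.3333)
V**4 = (4/3)**4 = 256/81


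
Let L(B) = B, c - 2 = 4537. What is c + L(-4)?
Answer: 4535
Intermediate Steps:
c = 4539 (c = 2 + 4537 = 4539)
c + L(-4) = 4539 - 4 = 4535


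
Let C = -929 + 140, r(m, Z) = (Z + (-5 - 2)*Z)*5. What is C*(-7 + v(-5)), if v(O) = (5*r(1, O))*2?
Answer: -1177977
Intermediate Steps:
r(m, Z) = -30*Z (r(m, Z) = (Z - 7*Z)*5 = -6*Z*5 = -30*Z)
C = -789
v(O) = -300*O (v(O) = (5*(-30*O))*2 = -150*O*2 = -300*O)
C*(-7 + v(-5)) = -789*(-7 - 300*(-5)) = -789*(-7 + 1500) = -789*1493 = -1177977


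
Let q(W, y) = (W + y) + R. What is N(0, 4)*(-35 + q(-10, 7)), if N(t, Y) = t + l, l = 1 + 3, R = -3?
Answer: -164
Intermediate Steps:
l = 4
N(t, Y) = 4 + t (N(t, Y) = t + 4 = 4 + t)
q(W, y) = -3 + W + y (q(W, y) = (W + y) - 3 = -3 + W + y)
N(0, 4)*(-35 + q(-10, 7)) = (4 + 0)*(-35 + (-3 - 10 + 7)) = 4*(-35 - 6) = 4*(-41) = -164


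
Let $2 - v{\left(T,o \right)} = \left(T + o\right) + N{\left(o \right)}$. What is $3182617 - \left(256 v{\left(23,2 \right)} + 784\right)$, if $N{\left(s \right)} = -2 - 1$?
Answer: $3186953$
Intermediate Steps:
$N{\left(s \right)} = -3$
$v{\left(T,o \right)} = 5 - T - o$ ($v{\left(T,o \right)} = 2 - \left(\left(T + o\right) - 3\right) = 2 - \left(-3 + T + o\right) = 5 - T - o$)
$3182617 - \left(256 v{\left(23,2 \right)} + 784\right) = 3182617 - \left(256 \left(5 - 23 - 2\right) + 784\right) = 3182617 - \left(256 \left(-20\right) + 784\right) = 3182617 - \left(-5120 + 784\right) = 3182617 - -4336 = 3182617 + 4336 = 3186953$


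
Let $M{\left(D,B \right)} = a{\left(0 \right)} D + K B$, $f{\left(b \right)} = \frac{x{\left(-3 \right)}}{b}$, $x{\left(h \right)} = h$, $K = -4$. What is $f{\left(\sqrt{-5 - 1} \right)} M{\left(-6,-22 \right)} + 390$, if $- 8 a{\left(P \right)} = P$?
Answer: $390 + 44 i \sqrt{6} \approx 390.0 + 107.78 i$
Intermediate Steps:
$a{\left(P \right)} = - \frac{P}{8}$
$f{\left(b \right)} = - \frac{3}{b}$
$M{\left(D,B \right)} = - 4 B$ ($M{\left(D,B \right)} = \left(- \frac{1}{8}\right) 0 D - 4 B = 0 D - 4 B = 0 - 4 B = - 4 B$)
$f{\left(\sqrt{-5 - 1} \right)} M{\left(-6,-22 \right)} + 390 = - \frac{3}{\sqrt{-5 - 1}} \left(\left(-4\right) \left(-22\right)\right) + 390 = - \frac{3}{\sqrt{-6}} \cdot 88 + 390 = - \frac{3}{i \sqrt{6}} \cdot 88 + 390 = - 3 \left(- \frac{i \sqrt{6}}{6}\right) 88 + 390 = \frac{i \sqrt{6}}{2} \cdot 88 + 390 = 44 i \sqrt{6} + 390 = 390 + 44 i \sqrt{6}$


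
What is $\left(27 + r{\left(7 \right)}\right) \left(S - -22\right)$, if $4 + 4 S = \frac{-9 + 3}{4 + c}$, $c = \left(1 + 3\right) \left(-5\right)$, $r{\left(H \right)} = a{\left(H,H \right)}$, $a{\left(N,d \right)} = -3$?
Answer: $\frac{2025}{4} \approx 506.25$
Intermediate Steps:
$r{\left(H \right)} = -3$
$c = -20$ ($c = 4 \left(-5\right) = -20$)
$S = - \frac{29}{32}$ ($S = -1 + \frac{\left(-9 + 3\right) \frac{1}{4 - 20}}{4} = -1 + \frac{\left(-6\right) \frac{1}{-16}}{4} = -1 + \frac{\left(-6\right) \left(- \frac{1}{16}\right)}{4} = -1 + \frac{1}{4} \cdot \frac{3}{8} = -1 + \frac{3}{32} = - \frac{29}{32} \approx -0.90625$)
$\left(27 + r{\left(7 \right)}\right) \left(S - -22\right) = \left(27 - 3\right) \left(- \frac{29}{32} - -22\right) = 24 \left(- \frac{29}{32} + 22\right) = 24 \cdot \frac{675}{32} = \frac{2025}{4}$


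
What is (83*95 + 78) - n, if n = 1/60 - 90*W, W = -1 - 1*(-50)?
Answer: 742379/60 ≈ 12373.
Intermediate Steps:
W = 49 (W = -1 + 50 = 49)
n = -264599/60 (n = 1/60 - 90*49 = 1/60 - 4410 = -264599/60 ≈ -4410.0)
(83*95 + 78) - n = (83*95 + 78) - 1*(-264599/60) = (7885 + 78) + 264599/60 = 7963 + 264599/60 = 742379/60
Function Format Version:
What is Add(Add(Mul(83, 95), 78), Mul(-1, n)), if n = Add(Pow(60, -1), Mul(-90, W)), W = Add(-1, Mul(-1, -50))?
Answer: Rational(742379, 60) ≈ 12373.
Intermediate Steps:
W = 49 (W = Add(-1, 50) = 49)
n = Rational(-264599, 60) (n = Add(Pow(60, -1), Mul(-90, 49)) = Add(Rational(1, 60), -4410) = Rational(-264599, 60) ≈ -4410.0)
Add(Add(Mul(83, 95), 78), Mul(-1, n)) = Add(Add(Mul(83, 95), 78), Mul(-1, Rational(-264599, 60))) = Add(Add(7885, 78), Rational(264599, 60)) = Add(7963, Rational(264599, 60)) = Rational(742379, 60)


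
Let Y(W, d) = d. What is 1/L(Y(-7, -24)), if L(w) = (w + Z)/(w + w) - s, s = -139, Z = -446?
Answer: 24/3571 ≈ 0.0067208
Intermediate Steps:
L(w) = 139 + (-446 + w)/(2*w) (L(w) = (w - 446)/(w + w) - 1*(-139) = (-446 + w)/((2*w)) + 139 = (-446 + w)*(1/(2*w)) + 139 = (-446 + w)/(2*w) + 139 = 139 + (-446 + w)/(2*w))
1/L(Y(-7, -24)) = 1/(279/2 - 223/(-24)) = 1/(279/2 - 223*(-1/24)) = 1/(279/2 + 223/24) = 1/(3571/24) = 24/3571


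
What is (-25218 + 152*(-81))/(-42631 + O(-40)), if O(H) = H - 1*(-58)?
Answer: 37530/42613 ≈ 0.88072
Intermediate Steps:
O(H) = 58 + H (O(H) = H + 58 = 58 + H)
(-25218 + 152*(-81))/(-42631 + O(-40)) = (-25218 + 152*(-81))/(-42631 + (58 - 40)) = (-25218 - 12312)/(-42631 + 18) = -37530/(-42613) = -37530*(-1/42613) = 37530/42613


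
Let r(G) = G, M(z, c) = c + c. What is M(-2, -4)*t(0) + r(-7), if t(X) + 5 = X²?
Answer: 33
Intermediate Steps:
M(z, c) = 2*c
t(X) = -5 + X²
M(-2, -4)*t(0) + r(-7) = (2*(-4))*(-5 + 0²) - 7 = -8*(-5 + 0) - 7 = -8*(-5) - 7 = 40 - 7 = 33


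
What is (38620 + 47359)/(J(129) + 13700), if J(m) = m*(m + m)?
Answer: 85979/46982 ≈ 1.8300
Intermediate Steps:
J(m) = 2*m**2 (J(m) = m*(2*m) = 2*m**2)
(38620 + 47359)/(J(129) + 13700) = (38620 + 47359)/(2*129**2 + 13700) = 85979/(2*16641 + 13700) = 85979/(33282 + 13700) = 85979/46982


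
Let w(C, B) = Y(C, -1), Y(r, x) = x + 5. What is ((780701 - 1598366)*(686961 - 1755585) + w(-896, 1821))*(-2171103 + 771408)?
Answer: -1223020518334495980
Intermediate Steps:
Y(r, x) = 5 + x
w(C, B) = 4 (w(C, B) = 5 - 1 = 4)
((780701 - 1598366)*(686961 - 1755585) + w(-896, 1821))*(-2171103 + 771408) = ((780701 - 1598366)*(686961 - 1755585) + 4)*(-2171103 + 771408) = (-817665*(-1068624) + 4)*(-1399695) = (873776442960 + 4)*(-1399695) = 873776442964*(-1399695) = -1223020518334495980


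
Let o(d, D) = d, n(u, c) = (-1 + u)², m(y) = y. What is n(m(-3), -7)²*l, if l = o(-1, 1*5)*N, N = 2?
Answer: -512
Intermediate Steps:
l = -2 (l = -1*2 = -2)
n(m(-3), -7)²*l = ((-1 - 3)²)²*(-2) = ((-4)²)²*(-2) = 16²*(-2) = 256*(-2) = -512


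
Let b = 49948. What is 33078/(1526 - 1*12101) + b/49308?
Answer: -10211203/4828075 ≈ -2.1150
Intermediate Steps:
33078/(1526 - 1*12101) + b/49308 = 33078/(1526 - 1*12101) + 49948/49308 = 33078/(1526 - 12101) + 49948*(1/49308) = 33078/(-10575) + 12487/12327 = 33078*(-1/10575) + 12487/12327 = -11026/3525 + 12487/12327 = -10211203/4828075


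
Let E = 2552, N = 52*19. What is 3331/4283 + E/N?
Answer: 3555311/1057901 ≈ 3.3607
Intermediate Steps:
N = 988
3331/4283 + E/N = 3331/4283 + 2552/988 = 3331*(1/4283) + 2552*(1/988) = 3331/4283 + 638/247 = 3555311/1057901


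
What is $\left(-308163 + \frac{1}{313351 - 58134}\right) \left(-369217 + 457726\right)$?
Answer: $- \frac{6961094454672330}{255217} \approx -2.7275 \cdot 10^{10}$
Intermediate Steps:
$\left(-308163 + \frac{1}{313351 - 58134}\right) \left(-369217 + 457726\right) = \left(-308163 + \frac{1}{255217}\right) 88509 = \left(- \frac{78648436370}{255217}\right) 88509 = - \frac{6961094454672330}{255217}$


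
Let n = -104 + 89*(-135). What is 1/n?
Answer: -1/12119 ≈ -8.2515e-5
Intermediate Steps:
n = -12119 (n = -104 - 12015 = -12119)
1/n = 1/(-12119) = -1/12119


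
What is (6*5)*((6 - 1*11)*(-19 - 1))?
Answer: 3000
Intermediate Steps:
(6*5)*((6 - 1*11)*(-19 - 1)) = 30*((6 - 11)*(-20)) = 30*(-5*(-20)) = 30*100 = 3000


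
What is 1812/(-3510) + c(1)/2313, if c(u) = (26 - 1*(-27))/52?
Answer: -103397/200460 ≈ -0.51580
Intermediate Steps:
c(u) = 53/52 (c(u) = (26 + 27)*(1/52) = 53*(1/52) = 53/52)
1812/(-3510) + c(1)/2313 = 1812/(-3510) + (53/52)/2313 = 1812*(-1/3510) + (53/52)*(1/2313) = -302/585 + 53/120276 = -103397/200460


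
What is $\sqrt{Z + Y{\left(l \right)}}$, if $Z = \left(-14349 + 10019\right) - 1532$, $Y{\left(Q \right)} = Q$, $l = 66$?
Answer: $6 i \sqrt{161} \approx 76.131 i$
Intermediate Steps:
$Z = -5862$ ($Z = -4330 - 1532 = -5862$)
$\sqrt{Z + Y{\left(l \right)}} = \sqrt{-5862 + 66} = \sqrt{-5796} = 6 i \sqrt{161}$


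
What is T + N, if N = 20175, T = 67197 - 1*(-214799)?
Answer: 302171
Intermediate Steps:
T = 281996 (T = 67197 + 214799 = 281996)
T + N = 281996 + 20175 = 302171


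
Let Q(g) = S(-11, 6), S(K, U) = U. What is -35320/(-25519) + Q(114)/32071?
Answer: 87146218/62955373 ≈ 1.3843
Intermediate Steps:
Q(g) = 6
-35320/(-25519) + Q(114)/32071 = -35320/(-25519) + 6/32071 = -35320*(-1/25519) + 6*(1/32071) = 35320/25519 + 6/32071 = 87146218/62955373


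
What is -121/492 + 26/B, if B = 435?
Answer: -4427/23780 ≈ -0.18616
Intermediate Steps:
-121/492 + 26/B = -121/492 + 26/435 = -4427/23780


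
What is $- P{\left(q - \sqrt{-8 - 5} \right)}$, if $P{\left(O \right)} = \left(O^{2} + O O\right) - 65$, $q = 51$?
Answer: $-5111 + 204 i \sqrt{13} \approx -5111.0 + 735.53 i$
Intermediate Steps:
$P{\left(O \right)} = -65 + 2 O^{2}$ ($P{\left(O \right)} = \left(O^{2} + O^{2}\right) - 65 = 2 O^{2} - 65 = -65 + 2 O^{2}$)
$- P{\left(q - \sqrt{-8 - 5} \right)} = - (-65 + 2 \left(51 - \sqrt{-8 - 5}\right)^{2}) = - (-65 + 2 \left(51 - \sqrt{-13}\right)^{2}) = - (-65 + 2 \left(51 - i \sqrt{13}\right)^{2}) = 65 - 2 \left(51 - i \sqrt{13}\right)^{2}$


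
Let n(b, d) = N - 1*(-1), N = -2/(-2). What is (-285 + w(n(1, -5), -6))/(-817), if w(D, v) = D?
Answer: 283/817 ≈ 0.34639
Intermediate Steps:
N = 1 (N = -2*(-½) = 1)
n(b, d) = 2 (n(b, d) = 1 - 1*(-1) = 1 + 1 = 2)
(-285 + w(n(1, -5), -6))/(-817) = (-285 + 2)/(-817) = -283*(-1/817) = 283/817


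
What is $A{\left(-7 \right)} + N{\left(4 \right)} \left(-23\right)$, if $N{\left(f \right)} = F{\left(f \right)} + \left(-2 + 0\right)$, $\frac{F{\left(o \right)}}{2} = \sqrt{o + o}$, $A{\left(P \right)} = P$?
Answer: $39 - 92 \sqrt{2} \approx -91.108$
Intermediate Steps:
$F{\left(o \right)} = 2 \sqrt{2} \sqrt{o}$ ($F{\left(o \right)} = 2 \sqrt{o + o} = 2 \sqrt{2 o} = 2 \sqrt{2} \sqrt{o}$)
$N{\left(f \right)} = -2 + 2 \sqrt{2} \sqrt{f}$ ($N{\left(f \right)} = 2 \sqrt{2} \sqrt{f} + \left(-2 + 0\right) = 2 \sqrt{2} \sqrt{f} - 2 = -2 + 2 \sqrt{2} \sqrt{f}$)
$A{\left(-7 \right)} + N{\left(4 \right)} \left(-23\right) = -7 + \left(-2 + 2 \sqrt{2} \sqrt{4}\right) \left(-23\right) = -7 + \left(-2 + 2 \sqrt{2} \cdot 2\right) \left(-23\right) = -7 + \left(-2 + 4 \sqrt{2}\right) \left(-23\right) = -7 + \left(46 - 92 \sqrt{2}\right) = 39 - 92 \sqrt{2}$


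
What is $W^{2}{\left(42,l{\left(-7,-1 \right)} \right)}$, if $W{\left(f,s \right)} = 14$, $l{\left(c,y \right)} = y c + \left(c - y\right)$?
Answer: $196$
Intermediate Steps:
$l{\left(c,y \right)} = c - y + c y$ ($l{\left(c,y \right)} = c y + \left(c - y\right) = c - y + c y$)
$W^{2}{\left(42,l{\left(-7,-1 \right)} \right)} = 14^{2} = 196$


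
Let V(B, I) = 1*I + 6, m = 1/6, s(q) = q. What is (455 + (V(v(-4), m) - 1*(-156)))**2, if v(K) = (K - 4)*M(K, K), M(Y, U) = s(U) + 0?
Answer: 13712209/36 ≈ 3.8089e+5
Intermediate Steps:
M(Y, U) = U (M(Y, U) = U + 0 = U)
v(K) = K*(-4 + K) (v(K) = (K - 4)*K = (-4 + K)*K = K*(-4 + K))
m = 1/6 ≈ 0.16667
V(B, I) = 6 + I (V(B, I) = I + 6 = 6 + I)
(455 + (V(v(-4), m) - 1*(-156)))**2 = (455 + ((6 + 1/6) - 1*(-156)))**2 = (455 + (37/6 + 156))**2 = (455 + 973/6)**2 = (3703/6)**2 = 13712209/36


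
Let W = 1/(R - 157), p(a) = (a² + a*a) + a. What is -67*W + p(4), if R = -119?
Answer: 10003/276 ≈ 36.243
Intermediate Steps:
p(a) = a + 2*a² (p(a) = (a² + a²) + a = 2*a² + a = a + 2*a²)
W = -1/276 (W = 1/(-119 - 157) = 1/(-276) = -1/276 ≈ -0.0036232)
-67*W + p(4) = -67*(-1/276) + 4*(1 + 2*4) = 67/276 + 4*(1 + 8) = 67/276 + 4*9 = 67/276 + 36 = 10003/276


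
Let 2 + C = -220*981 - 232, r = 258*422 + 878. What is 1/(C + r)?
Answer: -1/106300 ≈ -9.4073e-6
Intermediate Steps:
r = 109754 (r = 108876 + 878 = 109754)
C = -216054 (C = -2 + (-220*981 - 232) = -2 + (-215820 - 232) = -2 - 216052 = -216054)
1/(C + r) = 1/(-216054 + 109754) = 1/(-106300) = -1/106300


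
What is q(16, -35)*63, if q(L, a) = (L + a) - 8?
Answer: -1701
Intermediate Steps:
q(L, a) = -8 + L + a
q(16, -35)*63 = (-8 + 16 - 35)*63 = -27*63 = -1701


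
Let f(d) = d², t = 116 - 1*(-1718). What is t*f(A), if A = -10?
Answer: 183400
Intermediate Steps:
t = 1834 (t = 116 + 1718 = 1834)
t*f(A) = 1834*(-10)² = 1834*100 = 183400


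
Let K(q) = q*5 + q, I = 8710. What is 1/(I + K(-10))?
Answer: 1/8650 ≈ 0.00011561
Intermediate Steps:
K(q) = 6*q (K(q) = 5*q + q = 6*q)
1/(I + K(-10)) = 1/(8710 + 6*(-10)) = 1/(8710 - 60) = 1/8650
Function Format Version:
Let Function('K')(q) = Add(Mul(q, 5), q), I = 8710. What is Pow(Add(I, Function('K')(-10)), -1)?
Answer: Rational(1, 8650) ≈ 0.00011561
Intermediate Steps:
Function('K')(q) = Mul(6, q) (Function('K')(q) = Add(Mul(5, q), q) = Mul(6, q))
Pow(Add(I, Function('K')(-10)), -1) = Pow(Add(8710, Mul(6, -10)), -1) = Pow(Add(8710, -60), -1) = Pow(8650, -1) = Rational(1, 8650)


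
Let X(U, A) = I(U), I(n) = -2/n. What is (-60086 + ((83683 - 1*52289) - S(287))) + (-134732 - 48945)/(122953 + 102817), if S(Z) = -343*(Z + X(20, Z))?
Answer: 7869652071/112885 ≈ 69714.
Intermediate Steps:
X(U, A) = -2/U
S(Z) = 343/10 - 343*Z (S(Z) = -343*(Z - 2/20) = -343*(Z - 2*1/20) = -343*(Z - 1/10) = -343*(-1/10 + Z) = 343/10 - 343*Z)
(-60086 + ((83683 - 1*52289) - S(287))) + (-134732 - 48945)/(122953 + 102817) = (-60086 + ((83683 - 1*52289) - (343/10 - 343*287))) + (-134732 - 48945)/(122953 + 102817) = (-60086 + ((83683 - 52289) - (343/10 - 98441))) - 183677/225770 = (-60086 + (31394 - 1*(-984067/10))) - 183677*1/225770 = (-60086 + (31394 + 984067/10)) - 183677/225770 = (-60086 + 1298007/10) - 183677/225770 = 697147/10 - 183677/225770 = 7869652071/112885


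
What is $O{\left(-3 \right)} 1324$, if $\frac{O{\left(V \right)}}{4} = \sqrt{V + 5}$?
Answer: $5296 \sqrt{2} \approx 7489.7$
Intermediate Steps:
$O{\left(V \right)} = 4 \sqrt{5 + V}$ ($O{\left(V \right)} = 4 \sqrt{V + 5} = 4 \sqrt{5 + V}$)
$O{\left(-3 \right)} 1324 = 4 \sqrt{5 - 3} \cdot 1324 = 4 \sqrt{2} \cdot 1324 = 5296 \sqrt{2}$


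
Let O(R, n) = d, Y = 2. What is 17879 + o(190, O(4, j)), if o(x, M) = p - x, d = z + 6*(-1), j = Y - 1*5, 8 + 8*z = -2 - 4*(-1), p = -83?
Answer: 17606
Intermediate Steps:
z = -¾ (z = -1 + (-2 - 4*(-1))/8 = -1 + (-2 + 4)/8 = -1 + (⅛)*2 = -1 + ¼ = -¾ ≈ -0.75000)
j = -3 (j = 2 - 1*5 = 2 - 5 = -3)
d = -27/4 (d = -¾ + 6*(-1) = -¾ - 6 = -27/4 ≈ -6.7500)
O(R, n) = -27/4
o(x, M) = -83 - x
17879 + o(190, O(4, j)) = 17879 + (-83 - 1*190) = 17879 + (-83 - 190) = 17879 - 273 = 17606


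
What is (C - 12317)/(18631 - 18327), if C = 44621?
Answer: 2019/19 ≈ 106.26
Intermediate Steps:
(C - 12317)/(18631 - 18327) = (44621 - 12317)/(18631 - 18327) = 32304/304 = 32304*(1/304) = 2019/19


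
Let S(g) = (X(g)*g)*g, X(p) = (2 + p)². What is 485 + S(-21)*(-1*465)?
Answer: -74027980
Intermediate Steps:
S(g) = g²*(2 + g)² (S(g) = ((2 + g)²*g)*g = (g*(2 + g)²)*g = g²*(2 + g)²)
485 + S(-21)*(-1*465) = 485 + ((-21)²*(2 - 21)²)*(-1*465) = 485 + (441*(-19)²)*(-465) = 485 + (441*361)*(-465) = 485 + 159201*(-465) = 485 - 74028465 = -74027980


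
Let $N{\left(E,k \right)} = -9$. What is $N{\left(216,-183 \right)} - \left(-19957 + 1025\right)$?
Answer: $18923$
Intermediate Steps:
$N{\left(216,-183 \right)} - \left(-19957 + 1025\right) = -9 - \left(-19957 + 1025\right) = -9 - -18932 = -9 + 18932 = 18923$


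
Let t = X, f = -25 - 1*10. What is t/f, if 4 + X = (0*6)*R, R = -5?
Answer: 4/35 ≈ 0.11429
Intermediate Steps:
f = -35 (f = -25 - 10 = -35)
X = -4 (X = -4 + (0*6)*(-5) = -4 + 0*(-5) = -4 + 0 = -4)
t = -4
t/f = -4/(-35) = -4*(-1/35) = 4/35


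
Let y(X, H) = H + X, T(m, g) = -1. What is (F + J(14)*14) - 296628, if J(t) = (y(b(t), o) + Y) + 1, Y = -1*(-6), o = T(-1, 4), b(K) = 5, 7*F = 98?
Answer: -296460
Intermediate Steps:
F = 14 (F = (⅐)*98 = 14)
o = -1
Y = 6
J(t) = 11 (J(t) = ((-1 + 5) + 6) + 1 = (4 + 6) + 1 = 10 + 1 = 11)
(F + J(14)*14) - 296628 = (14 + 11*14) - 296628 = (14 + 154) - 296628 = 168 - 296628 = -296460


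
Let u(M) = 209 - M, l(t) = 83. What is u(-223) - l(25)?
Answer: 349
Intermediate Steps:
u(-223) - l(25) = (209 - 1*(-223)) - 1*83 = (209 + 223) - 83 = 432 - 83 = 349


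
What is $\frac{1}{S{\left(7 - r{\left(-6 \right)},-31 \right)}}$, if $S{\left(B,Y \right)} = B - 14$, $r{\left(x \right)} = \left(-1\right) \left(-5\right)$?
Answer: $- \frac{1}{12} \approx -0.083333$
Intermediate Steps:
$r{\left(x \right)} = 5$
$S{\left(B,Y \right)} = -14 + B$ ($S{\left(B,Y \right)} = B - 14 = -14 + B$)
$\frac{1}{S{\left(7 - r{\left(-6 \right)},-31 \right)}} = \frac{1}{-14 + \left(7 - 5\right)} = \frac{1}{-14 + 2} = \frac{1}{-12} = - \frac{1}{12}$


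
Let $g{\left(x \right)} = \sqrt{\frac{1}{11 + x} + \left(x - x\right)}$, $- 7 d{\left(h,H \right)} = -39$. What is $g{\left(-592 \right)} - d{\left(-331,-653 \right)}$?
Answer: $- \frac{39}{7} + \frac{i \sqrt{581}}{581} \approx -5.5714 + 0.041487 i$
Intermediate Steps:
$d{\left(h,H \right)} = \frac{39}{7}$ ($d{\left(h,H \right)} = \left(- \frac{1}{7}\right) \left(-39\right) = \frac{39}{7}$)
$g{\left(x \right)} = \sqrt{\frac{1}{11 + x}}$ ($g{\left(x \right)} = \sqrt{\frac{1}{11 + x} + 0} = \sqrt{\frac{1}{11 + x}}$)
$g{\left(-592 \right)} - d{\left(-331,-653 \right)} = \sqrt{\frac{1}{11 - 592}} - \frac{39}{7} = \sqrt{\frac{1}{-581}} - \frac{39}{7} = \sqrt{- \frac{1}{581}} - \frac{39}{7} = \frac{i \sqrt{581}}{581} - \frac{39}{7} = - \frac{39}{7} + \frac{i \sqrt{581}}{581}$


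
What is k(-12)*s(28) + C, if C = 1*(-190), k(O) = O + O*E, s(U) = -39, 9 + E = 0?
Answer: -3934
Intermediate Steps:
E = -9 (E = -9 + 0 = -9)
k(O) = -8*O (k(O) = O + O*(-9) = O - 9*O = -8*O)
C = -190
k(-12)*s(28) + C = -8*(-12)*(-39) - 190 = 96*(-39) - 190 = -3744 - 190 = -3934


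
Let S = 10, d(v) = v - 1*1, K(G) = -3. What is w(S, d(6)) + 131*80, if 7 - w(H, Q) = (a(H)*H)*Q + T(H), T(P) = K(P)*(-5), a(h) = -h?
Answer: 10972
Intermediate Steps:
T(P) = 15 (T(P) = -3*(-5) = 15)
d(v) = -1 + v (d(v) = v - 1 = -1 + v)
w(H, Q) = -8 + Q*H² (w(H, Q) = 7 - (((-H)*H)*Q + 15) = 7 - ((-H²)*Q + 15) = 7 - (-Q*H² + 15) = 7 - (15 - Q*H²) = 7 + (-15 + Q*H²) = -8 + Q*H²)
w(S, d(6)) + 131*80 = (-8 + (-1 + 6)*10²) + 131*80 = (-8 + 5*100) + 10480 = (-8 + 500) + 10480 = 492 + 10480 = 10972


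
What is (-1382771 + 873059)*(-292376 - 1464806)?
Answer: 895656751584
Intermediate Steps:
(-1382771 + 873059)*(-292376 - 1464806) = -509712*(-1757182) = 895656751584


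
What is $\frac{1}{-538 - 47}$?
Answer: $- \frac{1}{585} \approx -0.0017094$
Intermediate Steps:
$\frac{1}{-538 - 47} = \frac{1}{-585} = - \frac{1}{585}$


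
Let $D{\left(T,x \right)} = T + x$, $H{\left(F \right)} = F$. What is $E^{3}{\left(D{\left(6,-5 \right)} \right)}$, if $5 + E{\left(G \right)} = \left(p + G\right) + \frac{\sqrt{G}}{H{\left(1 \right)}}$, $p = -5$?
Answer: $-512$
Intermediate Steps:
$E{\left(G \right)} = -10 + G + \sqrt{G}$ ($E{\left(G \right)} = -5 + \left(\left(-5 + G\right) + \frac{\sqrt{G}}{1}\right) = -5 + \left(\left(-5 + G\right) + 1 \sqrt{G}\right) = -5 + \left(\left(-5 + G\right) + \sqrt{G}\right) = -5 + \left(-5 + G + \sqrt{G}\right) = -10 + G + \sqrt{G}$)
$E^{3}{\left(D{\left(6,-5 \right)} \right)} = \left(-10 + \left(6 - 5\right) + \sqrt{6 - 5}\right)^{3} = \left(-10 + 1 + \sqrt{1}\right)^{3} = \left(-10 + 1 + 1\right)^{3} = \left(-8\right)^{3} = -512$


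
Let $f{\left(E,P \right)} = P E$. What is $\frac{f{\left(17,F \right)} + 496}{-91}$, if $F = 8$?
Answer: $- \frac{632}{91} \approx -6.9451$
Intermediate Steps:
$f{\left(E,P \right)} = E P$
$\frac{f{\left(17,F \right)} + 496}{-91} = \frac{17 \cdot 8 + 496}{-91} = \left(136 + 496\right) \left(- \frac{1}{91}\right) = 632 \left(- \frac{1}{91}\right) = - \frac{632}{91}$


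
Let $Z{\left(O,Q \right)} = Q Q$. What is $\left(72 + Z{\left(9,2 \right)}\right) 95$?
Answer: $7220$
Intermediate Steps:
$Z{\left(O,Q \right)} = Q^{2}$
$\left(72 + Z{\left(9,2 \right)}\right) 95 = \left(72 + 2^{2}\right) 95 = \left(72 + 4\right) 95 = 76 \cdot 95 = 7220$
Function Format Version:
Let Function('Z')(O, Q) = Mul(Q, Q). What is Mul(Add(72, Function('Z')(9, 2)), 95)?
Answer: 7220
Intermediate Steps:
Function('Z')(O, Q) = Pow(Q, 2)
Mul(Add(72, Function('Z')(9, 2)), 95) = Mul(Add(72, Pow(2, 2)), 95) = Mul(Add(72, 4), 95) = Mul(76, 95) = 7220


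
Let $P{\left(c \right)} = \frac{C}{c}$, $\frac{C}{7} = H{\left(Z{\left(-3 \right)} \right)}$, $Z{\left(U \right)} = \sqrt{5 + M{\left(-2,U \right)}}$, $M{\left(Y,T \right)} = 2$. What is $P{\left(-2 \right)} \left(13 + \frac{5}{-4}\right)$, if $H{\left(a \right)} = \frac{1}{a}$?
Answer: $- \frac{47 \sqrt{7}}{8} \approx -15.544$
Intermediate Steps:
$Z{\left(U \right)} = \sqrt{7}$ ($Z{\left(U \right)} = \sqrt{5 + 2} = \sqrt{7}$)
$C = \sqrt{7}$ ($C = \frac{7}{\sqrt{7}} = 7 \frac{\sqrt{7}}{7} = \sqrt{7} \approx 2.6458$)
$P{\left(c \right)} = \frac{\sqrt{7}}{c}$
$P{\left(-2 \right)} \left(13 + \frac{5}{-4}\right) = \frac{\sqrt{7}}{-2} \left(13 + \frac{5}{-4}\right) = \sqrt{7} \left(- \frac{1}{2}\right) \left(13 + 5 \left(- \frac{1}{4}\right)\right) = - \frac{\sqrt{7}}{2} \left(13 - \frac{5}{4}\right) = - \frac{\sqrt{7}}{2} \cdot \frac{47}{4} = - \frac{47 \sqrt{7}}{8}$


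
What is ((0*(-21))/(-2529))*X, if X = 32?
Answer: 0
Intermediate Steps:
((0*(-21))/(-2529))*X = ((0*(-21))/(-2529))*32 = (0*(-1/2529))*32 = 0*32 = 0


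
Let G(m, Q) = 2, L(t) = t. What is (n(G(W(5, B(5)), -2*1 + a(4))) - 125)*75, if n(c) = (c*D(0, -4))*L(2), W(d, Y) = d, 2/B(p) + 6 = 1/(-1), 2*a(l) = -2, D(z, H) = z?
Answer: -9375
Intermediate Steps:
a(l) = -1 (a(l) = (1/2)*(-2) = -1)
B(p) = -2/7 (B(p) = 2/(-6 + 1/(-1)) = 2/(-6 - 1) = 2/(-7) = 2*(-1/7) = -2/7)
n(c) = 0 (n(c) = (c*0)*2 = 0*2 = 0)
(n(G(W(5, B(5)), -2*1 + a(4))) - 125)*75 = (0 - 125)*75 = -125*75 = -9375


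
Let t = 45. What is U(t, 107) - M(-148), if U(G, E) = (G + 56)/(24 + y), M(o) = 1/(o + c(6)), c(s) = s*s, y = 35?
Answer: 11371/6608 ≈ 1.7208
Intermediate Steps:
c(s) = s²
M(o) = 1/(36 + o) (M(o) = 1/(o + 6²) = 1/(o + 36) = 1/(36 + o))
U(G, E) = 56/59 + G/59 (U(G, E) = (G + 56)/(24 + 35) = (56 + G)/59 = (56 + G)*(1/59) = 56/59 + G/59)
U(t, 107) - M(-148) = (56/59 + (1/59)*45) - 1/(36 - 148) = (56/59 + 45/59) - 1/(-112) = 101/59 - 1*(-1/112) = 101/59 + 1/112 = 11371/6608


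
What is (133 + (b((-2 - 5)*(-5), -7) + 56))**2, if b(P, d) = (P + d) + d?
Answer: 44100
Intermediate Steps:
b(P, d) = P + 2*d
(133 + (b((-2 - 5)*(-5), -7) + 56))**2 = (133 + (((-2 - 5)*(-5) + 2*(-7)) + 56))**2 = (133 + ((-7*(-5) - 14) + 56))**2 = (133 + ((35 - 14) + 56))**2 = (133 + (21 + 56))**2 = (133 + 77)**2 = 210**2 = 44100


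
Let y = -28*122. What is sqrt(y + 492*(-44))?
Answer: 2*I*sqrt(6266) ≈ 158.32*I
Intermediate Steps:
y = -3416
sqrt(y + 492*(-44)) = sqrt(-3416 + 492*(-44)) = sqrt(-3416 - 21648) = sqrt(-25064) = 2*I*sqrt(6266)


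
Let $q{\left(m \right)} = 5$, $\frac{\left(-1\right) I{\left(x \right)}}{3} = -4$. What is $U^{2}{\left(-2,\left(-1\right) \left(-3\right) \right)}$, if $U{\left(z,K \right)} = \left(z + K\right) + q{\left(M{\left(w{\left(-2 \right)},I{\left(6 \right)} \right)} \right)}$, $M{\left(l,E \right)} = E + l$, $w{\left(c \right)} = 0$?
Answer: $36$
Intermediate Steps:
$I{\left(x \right)} = 12$ ($I{\left(x \right)} = \left(-3\right) \left(-4\right) = 12$)
$U{\left(z,K \right)} = 5 + K + z$ ($U{\left(z,K \right)} = \left(z + K\right) + 5 = \left(K + z\right) + 5 = 5 + K + z$)
$U^{2}{\left(-2,\left(-1\right) \left(-3\right) \right)} = \left(5 - -3 - 2\right)^{2} = \left(5 + 3 - 2\right)^{2} = 6^{2} = 36$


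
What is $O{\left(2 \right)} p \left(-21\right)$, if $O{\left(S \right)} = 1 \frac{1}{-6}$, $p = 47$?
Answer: $\frac{329}{2} \approx 164.5$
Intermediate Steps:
$O{\left(S \right)} = - \frac{1}{6}$ ($O{\left(S \right)} = 1 \left(- \frac{1}{6}\right) = - \frac{1}{6}$)
$O{\left(2 \right)} p \left(-21\right) = \left(- \frac{1}{6}\right) 47 \left(-21\right) = \left(- \frac{47}{6}\right) \left(-21\right) = \frac{329}{2}$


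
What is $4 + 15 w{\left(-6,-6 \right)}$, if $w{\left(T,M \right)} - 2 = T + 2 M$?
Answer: $-236$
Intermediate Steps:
$w{\left(T,M \right)} = 2 + T + 2 M$ ($w{\left(T,M \right)} = 2 + \left(T + 2 M\right) = 2 + T + 2 M$)
$4 + 15 w{\left(-6,-6 \right)} = 4 + 15 \left(2 - 6 + 2 \left(-6\right)\right) = 4 + 15 \left(2 - 6 - 12\right) = 4 + 15 \left(-16\right) = 4 - 240 = -236$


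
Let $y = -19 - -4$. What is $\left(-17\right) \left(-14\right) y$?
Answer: $-3570$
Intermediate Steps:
$y = -15$ ($y = -19 + 4 = -15$)
$\left(-17\right) \left(-14\right) y = \left(-17\right) \left(-14\right) \left(-15\right) = 238 \left(-15\right) = -3570$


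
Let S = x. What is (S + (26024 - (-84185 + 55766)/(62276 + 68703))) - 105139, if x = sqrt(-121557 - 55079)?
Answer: -10362375166/130979 + 2*I*sqrt(44159) ≈ -79115.0 + 420.28*I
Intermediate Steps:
x = 2*I*sqrt(44159) (x = sqrt(-176636) = 2*I*sqrt(44159) ≈ 420.28*I)
S = 2*I*sqrt(44159) ≈ 420.28*I
(S + (26024 - (-84185 + 55766)/(62276 + 68703))) - 105139 = (2*I*sqrt(44159) + (26024 - (-84185 + 55766)/(62276 + 68703))) - 105139 = (2*I*sqrt(44159) + (26024 - (-28419)/130979)) - 105139 = (2*I*sqrt(44159) + (26024 - 1*(-28419/130979))) - 105139 = (2*I*sqrt(44159) + (26024 + 28419/130979)) - 105139 = (2*I*sqrt(44159) + 3408625915/130979) - 105139 = (3408625915/130979 + 2*I*sqrt(44159)) - 105139 = -10362375166/130979 + 2*I*sqrt(44159)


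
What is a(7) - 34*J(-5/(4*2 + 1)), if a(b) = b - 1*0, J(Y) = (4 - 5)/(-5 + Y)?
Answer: 22/25 ≈ 0.88000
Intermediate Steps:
J(Y) = -1/(-5 + Y)
a(b) = b (a(b) = b + 0 = b)
a(7) - 34*J(-5/(4*2 + 1)) = 7 - (-34)/(-5 - 5/(4*2 + 1)) = 7 - (-34)/(-5 - 5/(8 + 1)) = 7 - (-34)/(-5 - 5/9) = 7 - (-34)/(-50/9) = 7 - (-34)*(-9)/50 = 7 - 34*9/50 = 7 - 153/25 = 22/25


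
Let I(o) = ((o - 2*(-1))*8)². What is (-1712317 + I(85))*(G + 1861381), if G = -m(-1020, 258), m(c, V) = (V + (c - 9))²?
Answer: -1555676892940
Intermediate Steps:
m(c, V) = (-9 + V + c)² (m(c, V) = (V + (-9 + c))² = (-9 + V + c)²)
G = -594441 (G = -(-9 + 258 - 1020)² = -1*(-771)² = -1*594441 = -594441)
I(o) = (16 + 8*o)² (I(o) = ((o + 2)*8)² = ((2 + o)*8)² = (16 + 8*o)²)
(-1712317 + I(85))*(G + 1861381) = (-1712317 + 64*(2 + 85)²)*(-594441 + 1861381) = (-1712317 + 64*87²)*1266940 = (-1712317 + 64*7569)*1266940 = (-1712317 + 484416)*1266940 = -1227901*1266940 = -1555676892940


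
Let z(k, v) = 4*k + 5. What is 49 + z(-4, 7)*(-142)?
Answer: 1611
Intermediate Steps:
z(k, v) = 5 + 4*k
49 + z(-4, 7)*(-142) = 49 + (5 + 4*(-4))*(-142) = 49 + (5 - 16)*(-142) = 49 - 11*(-142) = 49 + 1562 = 1611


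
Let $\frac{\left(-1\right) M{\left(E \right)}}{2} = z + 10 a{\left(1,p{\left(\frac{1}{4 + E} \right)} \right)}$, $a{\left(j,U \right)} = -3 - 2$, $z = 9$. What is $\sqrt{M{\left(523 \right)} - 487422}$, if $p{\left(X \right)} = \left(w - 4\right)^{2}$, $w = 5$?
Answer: $118 i \sqrt{35} \approx 698.1 i$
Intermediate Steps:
$p{\left(X \right)} = 1$ ($p{\left(X \right)} = \left(5 - 4\right)^{2} = 1^{2} = 1$)
$a{\left(j,U \right)} = -5$ ($a{\left(j,U \right)} = -3 - 2 = -5$)
$M{\left(E \right)} = 82$ ($M{\left(E \right)} = - 2 \left(9 + 10 \left(-5\right)\right) = - 2 \left(9 - 50\right) = \left(-2\right) \left(-41\right) = 82$)
$\sqrt{M{\left(523 \right)} - 487422} = \sqrt{82 - 487422} = \sqrt{-487340} = 118 i \sqrt{35}$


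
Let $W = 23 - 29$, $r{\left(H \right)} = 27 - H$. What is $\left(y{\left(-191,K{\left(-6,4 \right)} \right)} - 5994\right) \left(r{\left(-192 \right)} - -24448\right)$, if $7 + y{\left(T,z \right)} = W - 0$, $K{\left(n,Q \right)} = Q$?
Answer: $-148174669$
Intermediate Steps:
$W = -6$ ($W = 23 - 29 = -6$)
$y{\left(T,z \right)} = -13$ ($y{\left(T,z \right)} = -7 - 6 = -13$)
$\left(y{\left(-191,K{\left(-6,4 \right)} \right)} - 5994\right) \left(r{\left(-192 \right)} - -24448\right) = \left(-13 - 5994\right) \left(\left(27 - -192\right) - -24448\right) = - 6007 \left(\left(27 + 192\right) + \left(20910 + 3538\right)\right) = - 6007 \left(219 + 24448\right) = \left(-6007\right) 24667 = -148174669$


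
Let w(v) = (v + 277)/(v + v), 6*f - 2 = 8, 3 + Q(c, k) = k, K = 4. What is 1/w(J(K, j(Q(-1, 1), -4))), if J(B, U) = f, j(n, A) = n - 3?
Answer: 5/418 ≈ 0.011962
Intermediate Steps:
Q(c, k) = -3 + k
j(n, A) = -3 + n
f = 5/3 (f = 1/3 + (1/6)*8 = 1/3 + 4/3 = 5/3 ≈ 1.6667)
J(B, U) = 5/3
w(v) = (277 + v)/(2*v) (w(v) = (277 + v)/((2*v)) = (277 + v)*(1/(2*v)) = (277 + v)/(2*v))
1/w(J(K, j(Q(-1, 1), -4))) = 1/((277 + 5/3)/(2*(5/3))) = 1/((1/2)*(3/5)*(836/3)) = 1/(418/5) = 5/418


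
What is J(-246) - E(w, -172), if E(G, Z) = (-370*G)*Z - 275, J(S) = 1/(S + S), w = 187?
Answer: -5854999261/492 ≈ -1.1900e+7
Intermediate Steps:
J(S) = 1/(2*S)
E(G, Z) = -275 - 370*G*Z (E(G, Z) = -370*G*Z - 275 = -275 - 370*G*Z)
J(-246) - E(w, -172) = (½)/(-246) - (-275 - 370*187*(-172)) = (½)*(-1/246) - (-275 + 11900680) = -1/492 - 1*11900405 = -1/492 - 11900405 = -5854999261/492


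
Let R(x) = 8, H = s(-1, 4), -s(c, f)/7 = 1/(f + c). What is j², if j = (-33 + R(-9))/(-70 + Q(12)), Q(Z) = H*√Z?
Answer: 35625/268324 - 9375*√3/536648 ≈ 0.10251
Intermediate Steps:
s(c, f) = -7/(c + f) (s(c, f) = -7/(f + c) = -7/(c + f))
H = -7/3 (H = -7/(-1 + 4) = -7/3 ≈ -2.3333)
Q(Z) = -7*√Z/3
j = -25/(-70 - 14*√3/3) (j = (-33 + 8)/(-70 - 14*√3/3) = -25/(-70 - 14*√3/3) ≈ 0.32017)
j² = (375/1036 - 25*√3/1036)²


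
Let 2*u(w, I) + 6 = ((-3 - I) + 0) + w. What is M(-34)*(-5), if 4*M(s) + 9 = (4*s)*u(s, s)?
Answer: -3015/4 ≈ -753.75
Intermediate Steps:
u(w, I) = -9/2 + w/2 - I/2 (u(w, I) = -3 + (((-3 - I) + 0) + w)/2 = -3 + ((-3 - I) + w)/2 = -3 + (-3 + w - I)/2 = -3 + (-3/2 + w/2 - I/2) = -9/2 + w/2 - I/2)
M(s) = -9/4 - 9*s/2 (M(s) = -9/4 + ((4*s)*(-9/2 + s/2 - s/2))/4 = -9/4 + ((4*s)*(-9/2))/4 = -9/4 + (-18*s)/4 = -9/4 - 9*s/2)
M(-34)*(-5) = (-9/4 - 9/2*(-34))*(-5) = (-9/4 + 153)*(-5) = (603/4)*(-5) = -3015/4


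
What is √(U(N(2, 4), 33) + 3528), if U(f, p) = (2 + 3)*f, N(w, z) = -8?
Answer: 4*√218 ≈ 59.059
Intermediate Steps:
U(f, p) = 5*f
√(U(N(2, 4), 33) + 3528) = √(5*(-8) + 3528) = √(-40 + 3528) = √3488 = 4*√218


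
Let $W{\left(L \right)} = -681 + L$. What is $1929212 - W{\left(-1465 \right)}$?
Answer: $1931358$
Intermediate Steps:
$1929212 - W{\left(-1465 \right)} = 1929212 - \left(-681 - 1465\right) = 1929212 - -2146 = 1929212 + 2146 = 1931358$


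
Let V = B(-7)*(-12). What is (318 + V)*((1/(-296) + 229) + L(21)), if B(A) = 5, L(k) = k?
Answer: 9545871/148 ≈ 64499.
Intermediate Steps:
V = -60 (V = 5*(-12) = -60)
(318 + V)*((1/(-296) + 229) + L(21)) = (318 - 60)*((1/(-296) + 229) + 21) = 258*((-1/296 + 229) + 21) = 258*(67783/296 + 21) = 258*(73999/296) = 9545871/148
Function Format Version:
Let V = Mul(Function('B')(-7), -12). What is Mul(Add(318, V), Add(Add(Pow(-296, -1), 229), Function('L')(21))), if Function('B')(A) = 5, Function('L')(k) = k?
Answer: Rational(9545871, 148) ≈ 64499.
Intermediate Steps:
V = -60 (V = Mul(5, -12) = -60)
Mul(Add(318, V), Add(Add(Pow(-296, -1), 229), Function('L')(21))) = Mul(Add(318, -60), Add(Add(Pow(-296, -1), 229), 21)) = Mul(258, Add(Add(Rational(-1, 296), 229), 21)) = Mul(258, Add(Rational(67783, 296), 21)) = Mul(258, Rational(73999, 296)) = Rational(9545871, 148)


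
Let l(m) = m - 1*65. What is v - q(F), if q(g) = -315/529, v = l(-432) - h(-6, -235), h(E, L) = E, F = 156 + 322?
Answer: -259424/529 ≈ -490.40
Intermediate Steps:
F = 478
l(m) = -65 + m (l(m) = m - 65 = -65 + m)
v = -491 (v = (-65 - 432) - 1*(-6) = -497 + 6 = -491)
q(g) = -315/529 (q(g) = -315*1/529 = -315/529)
v - q(F) = -491 - 1*(-315/529) = -491 + 315/529 = -259424/529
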